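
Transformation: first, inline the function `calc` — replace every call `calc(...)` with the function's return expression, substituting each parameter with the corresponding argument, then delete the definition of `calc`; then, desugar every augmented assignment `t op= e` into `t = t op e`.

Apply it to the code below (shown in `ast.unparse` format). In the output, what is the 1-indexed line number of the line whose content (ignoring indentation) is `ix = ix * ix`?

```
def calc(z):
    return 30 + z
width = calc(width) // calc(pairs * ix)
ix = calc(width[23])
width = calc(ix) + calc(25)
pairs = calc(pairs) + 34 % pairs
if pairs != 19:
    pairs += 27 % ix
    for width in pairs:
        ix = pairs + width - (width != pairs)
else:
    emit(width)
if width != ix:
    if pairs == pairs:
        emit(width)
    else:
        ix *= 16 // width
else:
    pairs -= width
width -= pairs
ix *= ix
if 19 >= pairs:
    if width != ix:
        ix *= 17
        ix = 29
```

19

Transformed code:
width = (30 + width) // (30 + pairs * ix)
ix = 30 + width[23]
width = 30 + ix + (30 + 25)
pairs = 30 + pairs + 34 % pairs
if pairs != 19:
    pairs = pairs + 27 % ix
    for width in pairs:
        ix = pairs + width - (width != pairs)
else:
    emit(width)
if width != ix:
    if pairs == pairs:
        emit(width)
    else:
        ix = ix * (16 // width)
else:
    pairs = pairs - width
width = width - pairs
ix = ix * ix
if 19 >= pairs:
    if width != ix:
        ix = ix * 17
        ix = 29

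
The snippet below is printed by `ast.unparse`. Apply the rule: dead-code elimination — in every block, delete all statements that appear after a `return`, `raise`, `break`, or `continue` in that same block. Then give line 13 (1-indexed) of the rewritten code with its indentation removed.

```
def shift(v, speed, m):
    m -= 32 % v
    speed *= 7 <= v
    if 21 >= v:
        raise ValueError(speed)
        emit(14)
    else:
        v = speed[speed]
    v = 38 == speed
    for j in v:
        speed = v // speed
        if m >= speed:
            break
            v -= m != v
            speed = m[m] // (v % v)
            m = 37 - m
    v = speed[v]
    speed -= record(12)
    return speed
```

Transformed code:
def shift(v, speed, m):
    m -= 32 % v
    speed *= 7 <= v
    if 21 >= v:
        raise ValueError(speed)
    else:
        v = speed[speed]
    v = 38 == speed
    for j in v:
        speed = v // speed
        if m >= speed:
            break
    v = speed[v]
    speed -= record(12)
    return speed

v = speed[v]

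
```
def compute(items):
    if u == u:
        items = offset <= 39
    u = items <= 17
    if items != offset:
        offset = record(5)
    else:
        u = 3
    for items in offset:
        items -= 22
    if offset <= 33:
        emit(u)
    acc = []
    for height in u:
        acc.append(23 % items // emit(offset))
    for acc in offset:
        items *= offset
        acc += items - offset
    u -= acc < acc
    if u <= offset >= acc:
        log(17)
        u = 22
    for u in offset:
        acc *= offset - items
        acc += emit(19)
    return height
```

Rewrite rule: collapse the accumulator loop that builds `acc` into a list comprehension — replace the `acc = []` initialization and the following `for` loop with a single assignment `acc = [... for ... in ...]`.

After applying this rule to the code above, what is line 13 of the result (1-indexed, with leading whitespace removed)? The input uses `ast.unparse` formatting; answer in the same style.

acc = [23 % items // emit(offset) for height in u]

Transformed code:
def compute(items):
    if u == u:
        items = offset <= 39
    u = items <= 17
    if items != offset:
        offset = record(5)
    else:
        u = 3
    for items in offset:
        items -= 22
    if offset <= 33:
        emit(u)
    acc = [23 % items // emit(offset) for height in u]
    for acc in offset:
        items *= offset
        acc += items - offset
    u -= acc < acc
    if u <= offset >= acc:
        log(17)
        u = 22
    for u in offset:
        acc *= offset - items
        acc += emit(19)
    return height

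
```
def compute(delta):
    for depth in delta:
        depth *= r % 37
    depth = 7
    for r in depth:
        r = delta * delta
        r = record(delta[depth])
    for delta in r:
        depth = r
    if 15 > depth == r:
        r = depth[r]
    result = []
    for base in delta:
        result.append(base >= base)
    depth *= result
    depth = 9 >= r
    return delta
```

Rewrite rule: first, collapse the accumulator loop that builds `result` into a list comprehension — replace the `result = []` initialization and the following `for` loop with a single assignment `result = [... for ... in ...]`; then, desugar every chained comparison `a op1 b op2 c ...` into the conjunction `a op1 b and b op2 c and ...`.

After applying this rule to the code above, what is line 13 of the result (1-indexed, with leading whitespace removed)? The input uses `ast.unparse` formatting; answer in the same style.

depth *= result

Transformed code:
def compute(delta):
    for depth in delta:
        depth *= r % 37
    depth = 7
    for r in depth:
        r = delta * delta
        r = record(delta[depth])
    for delta in r:
        depth = r
    if 15 > depth and depth == r:
        r = depth[r]
    result = [base >= base for base in delta]
    depth *= result
    depth = 9 >= r
    return delta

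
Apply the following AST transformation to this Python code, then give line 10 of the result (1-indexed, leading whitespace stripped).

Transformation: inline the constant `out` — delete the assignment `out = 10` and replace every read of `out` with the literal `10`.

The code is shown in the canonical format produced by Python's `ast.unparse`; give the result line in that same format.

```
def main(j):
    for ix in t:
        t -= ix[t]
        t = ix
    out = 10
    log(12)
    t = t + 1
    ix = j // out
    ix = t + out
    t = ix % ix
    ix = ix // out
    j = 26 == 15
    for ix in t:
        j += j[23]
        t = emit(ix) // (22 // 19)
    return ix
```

ix = ix // 10

Transformed code:
def main(j):
    for ix in t:
        t -= ix[t]
        t = ix
    log(12)
    t = t + 1
    ix = j // 10
    ix = t + 10
    t = ix % ix
    ix = ix // 10
    j = 26 == 15
    for ix in t:
        j += j[23]
        t = emit(ix) // (22 // 19)
    return ix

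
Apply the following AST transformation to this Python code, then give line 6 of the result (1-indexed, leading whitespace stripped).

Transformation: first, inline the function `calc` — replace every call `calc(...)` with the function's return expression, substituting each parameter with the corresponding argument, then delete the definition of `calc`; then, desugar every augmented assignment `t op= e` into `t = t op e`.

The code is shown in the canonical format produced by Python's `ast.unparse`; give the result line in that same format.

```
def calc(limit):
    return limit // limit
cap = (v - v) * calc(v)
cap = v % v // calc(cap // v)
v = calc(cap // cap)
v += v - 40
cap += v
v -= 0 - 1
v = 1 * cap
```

v = v - (0 - 1)

Transformed code:
cap = (v - v) * (v // v)
cap = v % v // (cap // v // (cap // v))
v = cap // cap // (cap // cap)
v = v + (v - 40)
cap = cap + v
v = v - (0 - 1)
v = 1 * cap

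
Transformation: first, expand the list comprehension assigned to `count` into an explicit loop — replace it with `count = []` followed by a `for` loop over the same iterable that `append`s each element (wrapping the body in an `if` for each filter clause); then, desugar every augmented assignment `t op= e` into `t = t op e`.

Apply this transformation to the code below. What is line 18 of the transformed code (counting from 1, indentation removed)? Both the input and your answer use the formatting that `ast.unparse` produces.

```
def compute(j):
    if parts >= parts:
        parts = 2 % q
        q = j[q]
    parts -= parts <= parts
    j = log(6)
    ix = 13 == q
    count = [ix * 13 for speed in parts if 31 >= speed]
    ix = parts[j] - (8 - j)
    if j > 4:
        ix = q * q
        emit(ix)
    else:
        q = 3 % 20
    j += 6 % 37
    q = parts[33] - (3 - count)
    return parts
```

j = j + 6 % 37

Transformed code:
def compute(j):
    if parts >= parts:
        parts = 2 % q
        q = j[q]
    parts = parts - (parts <= parts)
    j = log(6)
    ix = 13 == q
    count = []
    for speed in parts:
        if 31 >= speed:
            count.append(ix * 13)
    ix = parts[j] - (8 - j)
    if j > 4:
        ix = q * q
        emit(ix)
    else:
        q = 3 % 20
    j = j + 6 % 37
    q = parts[33] - (3 - count)
    return parts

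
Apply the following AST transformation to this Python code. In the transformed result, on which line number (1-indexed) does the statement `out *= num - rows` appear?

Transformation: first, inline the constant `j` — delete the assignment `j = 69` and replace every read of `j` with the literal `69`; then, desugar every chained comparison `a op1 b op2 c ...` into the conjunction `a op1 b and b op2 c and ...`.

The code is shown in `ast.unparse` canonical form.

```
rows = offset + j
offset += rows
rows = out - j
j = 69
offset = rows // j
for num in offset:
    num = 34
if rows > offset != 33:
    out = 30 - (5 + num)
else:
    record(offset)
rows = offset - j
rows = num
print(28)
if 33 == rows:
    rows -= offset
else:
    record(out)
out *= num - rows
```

Transformed code:
rows = offset + 69
offset += rows
rows = out - 69
offset = rows // 69
for num in offset:
    num = 34
if rows > offset and offset != 33:
    out = 30 - (5 + num)
else:
    record(offset)
rows = offset - 69
rows = num
print(28)
if 33 == rows:
    rows -= offset
else:
    record(out)
out *= num - rows

18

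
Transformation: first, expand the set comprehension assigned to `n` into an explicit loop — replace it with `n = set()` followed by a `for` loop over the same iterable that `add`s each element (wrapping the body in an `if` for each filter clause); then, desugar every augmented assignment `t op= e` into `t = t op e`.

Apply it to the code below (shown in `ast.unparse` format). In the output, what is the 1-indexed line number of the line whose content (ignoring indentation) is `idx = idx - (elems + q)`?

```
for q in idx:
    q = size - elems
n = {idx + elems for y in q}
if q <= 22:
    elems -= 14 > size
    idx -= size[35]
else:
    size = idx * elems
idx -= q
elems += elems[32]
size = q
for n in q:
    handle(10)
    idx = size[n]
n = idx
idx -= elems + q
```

Transformed code:
for q in idx:
    q = size - elems
n = set()
for y in q:
    n.add(idx + elems)
if q <= 22:
    elems = elems - (14 > size)
    idx = idx - size[35]
else:
    size = idx * elems
idx = idx - q
elems = elems + elems[32]
size = q
for n in q:
    handle(10)
    idx = size[n]
n = idx
idx = idx - (elems + q)

18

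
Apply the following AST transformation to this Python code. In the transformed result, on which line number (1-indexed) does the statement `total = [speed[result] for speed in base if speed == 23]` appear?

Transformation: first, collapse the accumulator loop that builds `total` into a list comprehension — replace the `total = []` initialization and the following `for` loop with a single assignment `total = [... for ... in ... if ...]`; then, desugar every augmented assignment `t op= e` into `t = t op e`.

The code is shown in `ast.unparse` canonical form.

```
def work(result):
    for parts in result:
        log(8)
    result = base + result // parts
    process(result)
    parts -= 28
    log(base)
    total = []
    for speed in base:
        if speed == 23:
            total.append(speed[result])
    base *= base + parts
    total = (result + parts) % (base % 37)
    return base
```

8

Transformed code:
def work(result):
    for parts in result:
        log(8)
    result = base + result // parts
    process(result)
    parts = parts - 28
    log(base)
    total = [speed[result] for speed in base if speed == 23]
    base = base * (base + parts)
    total = (result + parts) % (base % 37)
    return base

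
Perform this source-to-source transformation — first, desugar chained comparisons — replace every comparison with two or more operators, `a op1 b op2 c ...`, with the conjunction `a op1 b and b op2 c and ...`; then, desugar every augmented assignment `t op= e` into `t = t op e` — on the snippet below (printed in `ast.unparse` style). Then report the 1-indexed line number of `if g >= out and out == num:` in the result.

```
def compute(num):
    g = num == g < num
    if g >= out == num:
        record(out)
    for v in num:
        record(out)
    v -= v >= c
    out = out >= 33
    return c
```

Transformed code:
def compute(num):
    g = num == g and g < num
    if g >= out and out == num:
        record(out)
    for v in num:
        record(out)
    v = v - (v >= c)
    out = out >= 33
    return c

3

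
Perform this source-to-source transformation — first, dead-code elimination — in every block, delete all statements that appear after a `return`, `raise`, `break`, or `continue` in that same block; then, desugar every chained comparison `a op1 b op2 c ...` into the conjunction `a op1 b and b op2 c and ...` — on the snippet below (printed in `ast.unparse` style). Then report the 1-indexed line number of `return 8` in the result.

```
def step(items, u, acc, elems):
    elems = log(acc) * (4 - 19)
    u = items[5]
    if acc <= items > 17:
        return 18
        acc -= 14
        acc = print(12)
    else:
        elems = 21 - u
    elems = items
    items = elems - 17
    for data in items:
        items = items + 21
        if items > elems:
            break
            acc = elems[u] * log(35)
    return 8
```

Transformed code:
def step(items, u, acc, elems):
    elems = log(acc) * (4 - 19)
    u = items[5]
    if acc <= items and items > 17:
        return 18
    else:
        elems = 21 - u
    elems = items
    items = elems - 17
    for data in items:
        items = items + 21
        if items > elems:
            break
    return 8

14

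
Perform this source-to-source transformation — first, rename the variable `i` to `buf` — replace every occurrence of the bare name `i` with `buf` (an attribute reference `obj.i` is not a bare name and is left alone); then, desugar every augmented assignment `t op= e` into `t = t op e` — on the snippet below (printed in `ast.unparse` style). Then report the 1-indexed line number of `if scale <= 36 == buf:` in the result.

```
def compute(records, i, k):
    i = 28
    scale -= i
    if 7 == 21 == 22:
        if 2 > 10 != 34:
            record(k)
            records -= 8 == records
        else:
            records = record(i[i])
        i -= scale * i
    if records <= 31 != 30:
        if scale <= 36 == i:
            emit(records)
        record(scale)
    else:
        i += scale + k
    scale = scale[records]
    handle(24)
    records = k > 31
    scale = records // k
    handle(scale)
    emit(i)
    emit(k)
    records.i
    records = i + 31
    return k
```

12

Transformed code:
def compute(records, buf, k):
    buf = 28
    scale = scale - buf
    if 7 == 21 == 22:
        if 2 > 10 != 34:
            record(k)
            records = records - (8 == records)
        else:
            records = record(buf[buf])
        buf = buf - scale * buf
    if records <= 31 != 30:
        if scale <= 36 == buf:
            emit(records)
        record(scale)
    else:
        buf = buf + (scale + k)
    scale = scale[records]
    handle(24)
    records = k > 31
    scale = records // k
    handle(scale)
    emit(buf)
    emit(k)
    records.i
    records = buf + 31
    return k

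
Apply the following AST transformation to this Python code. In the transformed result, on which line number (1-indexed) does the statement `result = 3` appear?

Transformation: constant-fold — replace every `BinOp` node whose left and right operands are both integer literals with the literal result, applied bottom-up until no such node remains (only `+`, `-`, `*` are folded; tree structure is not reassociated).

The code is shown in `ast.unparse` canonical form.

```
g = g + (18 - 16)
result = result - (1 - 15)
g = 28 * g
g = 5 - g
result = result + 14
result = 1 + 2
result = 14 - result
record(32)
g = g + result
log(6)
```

6

Transformed code:
g = g + 2
result = result - -14
g = 28 * g
g = 5 - g
result = result + 14
result = 3
result = 14 - result
record(32)
g = g + result
log(6)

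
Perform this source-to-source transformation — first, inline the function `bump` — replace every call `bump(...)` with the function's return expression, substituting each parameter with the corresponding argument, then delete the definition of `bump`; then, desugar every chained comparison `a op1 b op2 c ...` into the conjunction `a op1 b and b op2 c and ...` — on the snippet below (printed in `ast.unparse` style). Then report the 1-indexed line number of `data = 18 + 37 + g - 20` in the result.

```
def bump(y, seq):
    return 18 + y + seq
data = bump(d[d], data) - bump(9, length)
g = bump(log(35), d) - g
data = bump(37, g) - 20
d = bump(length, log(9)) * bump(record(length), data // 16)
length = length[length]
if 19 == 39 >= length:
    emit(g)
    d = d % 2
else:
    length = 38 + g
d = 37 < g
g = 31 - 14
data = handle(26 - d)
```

3

Transformed code:
data = 18 + d[d] + data - (18 + 9 + length)
g = 18 + log(35) + d - g
data = 18 + 37 + g - 20
d = (18 + length + log(9)) * (18 + record(length) + data // 16)
length = length[length]
if 19 == 39 and 39 >= length:
    emit(g)
    d = d % 2
else:
    length = 38 + g
d = 37 < g
g = 31 - 14
data = handle(26 - d)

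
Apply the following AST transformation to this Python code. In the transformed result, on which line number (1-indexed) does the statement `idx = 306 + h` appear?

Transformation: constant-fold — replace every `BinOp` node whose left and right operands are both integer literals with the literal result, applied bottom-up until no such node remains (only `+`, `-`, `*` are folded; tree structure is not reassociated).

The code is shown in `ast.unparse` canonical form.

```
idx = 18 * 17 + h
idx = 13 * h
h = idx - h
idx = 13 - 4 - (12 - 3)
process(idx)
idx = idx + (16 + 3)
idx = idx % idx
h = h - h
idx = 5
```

1

Transformed code:
idx = 306 + h
idx = 13 * h
h = idx - h
idx = 0
process(idx)
idx = idx + 19
idx = idx % idx
h = h - h
idx = 5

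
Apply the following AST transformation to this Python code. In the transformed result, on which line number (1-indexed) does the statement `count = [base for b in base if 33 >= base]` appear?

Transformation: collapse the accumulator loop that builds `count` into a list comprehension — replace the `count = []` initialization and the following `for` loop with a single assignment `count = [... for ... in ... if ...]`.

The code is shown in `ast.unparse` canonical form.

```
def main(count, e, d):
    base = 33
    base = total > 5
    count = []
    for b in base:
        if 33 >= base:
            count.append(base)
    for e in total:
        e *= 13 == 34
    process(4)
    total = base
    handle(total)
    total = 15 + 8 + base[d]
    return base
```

4

Transformed code:
def main(count, e, d):
    base = 33
    base = total > 5
    count = [base for b in base if 33 >= base]
    for e in total:
        e *= 13 == 34
    process(4)
    total = base
    handle(total)
    total = 15 + 8 + base[d]
    return base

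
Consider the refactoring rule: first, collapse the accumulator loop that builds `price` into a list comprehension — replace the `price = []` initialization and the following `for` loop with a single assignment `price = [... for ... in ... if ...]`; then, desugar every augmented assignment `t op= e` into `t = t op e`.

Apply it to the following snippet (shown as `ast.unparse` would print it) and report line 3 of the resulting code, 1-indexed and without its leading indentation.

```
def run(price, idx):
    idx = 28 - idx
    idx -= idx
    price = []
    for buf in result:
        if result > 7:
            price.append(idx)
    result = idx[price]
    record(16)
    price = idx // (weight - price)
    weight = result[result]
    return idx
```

idx = idx - idx

Transformed code:
def run(price, idx):
    idx = 28 - idx
    idx = idx - idx
    price = [idx for buf in result if result > 7]
    result = idx[price]
    record(16)
    price = idx // (weight - price)
    weight = result[result]
    return idx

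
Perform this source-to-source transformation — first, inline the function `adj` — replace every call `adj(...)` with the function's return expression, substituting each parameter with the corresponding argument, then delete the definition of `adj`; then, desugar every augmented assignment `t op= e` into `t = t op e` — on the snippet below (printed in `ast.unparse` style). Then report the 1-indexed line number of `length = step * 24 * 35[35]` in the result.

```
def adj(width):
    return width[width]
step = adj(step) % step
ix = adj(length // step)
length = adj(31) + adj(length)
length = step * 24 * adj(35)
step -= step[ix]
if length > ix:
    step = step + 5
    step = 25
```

Transformed code:
step = step[step] % step
ix = (length // step)[length // step]
length = 31[31] + length[length]
length = step * 24 * 35[35]
step = step - step[ix]
if length > ix:
    step = step + 5
    step = 25

4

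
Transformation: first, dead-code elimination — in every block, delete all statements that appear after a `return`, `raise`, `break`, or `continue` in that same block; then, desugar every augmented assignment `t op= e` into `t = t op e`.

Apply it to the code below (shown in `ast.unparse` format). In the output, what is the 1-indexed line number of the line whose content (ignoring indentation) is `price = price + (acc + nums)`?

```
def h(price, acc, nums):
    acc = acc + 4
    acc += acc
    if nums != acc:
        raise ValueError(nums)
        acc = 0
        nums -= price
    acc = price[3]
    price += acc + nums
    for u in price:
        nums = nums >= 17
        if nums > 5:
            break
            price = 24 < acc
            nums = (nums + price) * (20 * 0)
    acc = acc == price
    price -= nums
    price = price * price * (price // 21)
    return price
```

7

Transformed code:
def h(price, acc, nums):
    acc = acc + 4
    acc = acc + acc
    if nums != acc:
        raise ValueError(nums)
    acc = price[3]
    price = price + (acc + nums)
    for u in price:
        nums = nums >= 17
        if nums > 5:
            break
    acc = acc == price
    price = price - nums
    price = price * price * (price // 21)
    return price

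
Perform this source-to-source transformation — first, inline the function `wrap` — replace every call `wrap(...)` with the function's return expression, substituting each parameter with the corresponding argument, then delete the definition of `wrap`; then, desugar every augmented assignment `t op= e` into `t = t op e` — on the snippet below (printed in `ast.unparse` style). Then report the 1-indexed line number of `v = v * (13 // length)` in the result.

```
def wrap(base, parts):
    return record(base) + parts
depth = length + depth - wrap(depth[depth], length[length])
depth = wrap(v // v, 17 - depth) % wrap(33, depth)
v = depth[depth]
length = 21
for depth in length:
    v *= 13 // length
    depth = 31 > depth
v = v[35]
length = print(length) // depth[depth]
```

6

Transformed code:
depth = length + depth - (record(depth[depth]) + length[length])
depth = (record(v // v) + (17 - depth)) % (record(33) + depth)
v = depth[depth]
length = 21
for depth in length:
    v = v * (13 // length)
    depth = 31 > depth
v = v[35]
length = print(length) // depth[depth]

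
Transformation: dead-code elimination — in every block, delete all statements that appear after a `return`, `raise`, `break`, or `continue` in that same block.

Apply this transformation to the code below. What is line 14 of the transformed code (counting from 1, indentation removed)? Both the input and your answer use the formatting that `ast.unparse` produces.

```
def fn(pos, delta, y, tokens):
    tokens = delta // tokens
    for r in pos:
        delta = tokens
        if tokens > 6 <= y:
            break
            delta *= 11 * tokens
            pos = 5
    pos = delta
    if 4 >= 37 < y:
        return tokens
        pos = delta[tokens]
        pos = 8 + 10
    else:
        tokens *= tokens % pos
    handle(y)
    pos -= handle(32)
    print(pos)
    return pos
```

print(pos)

Transformed code:
def fn(pos, delta, y, tokens):
    tokens = delta // tokens
    for r in pos:
        delta = tokens
        if tokens > 6 <= y:
            break
    pos = delta
    if 4 >= 37 < y:
        return tokens
    else:
        tokens *= tokens % pos
    handle(y)
    pos -= handle(32)
    print(pos)
    return pos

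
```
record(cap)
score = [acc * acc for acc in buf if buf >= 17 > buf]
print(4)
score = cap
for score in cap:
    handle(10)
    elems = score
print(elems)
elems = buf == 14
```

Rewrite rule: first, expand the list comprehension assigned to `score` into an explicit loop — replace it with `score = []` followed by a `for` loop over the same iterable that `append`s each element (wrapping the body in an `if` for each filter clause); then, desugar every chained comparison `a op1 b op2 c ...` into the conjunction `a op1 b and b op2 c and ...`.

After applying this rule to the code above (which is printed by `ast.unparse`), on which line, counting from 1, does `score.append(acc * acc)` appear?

Transformed code:
record(cap)
score = []
for acc in buf:
    if buf >= 17 and 17 > buf:
        score.append(acc * acc)
print(4)
score = cap
for score in cap:
    handle(10)
    elems = score
print(elems)
elems = buf == 14

5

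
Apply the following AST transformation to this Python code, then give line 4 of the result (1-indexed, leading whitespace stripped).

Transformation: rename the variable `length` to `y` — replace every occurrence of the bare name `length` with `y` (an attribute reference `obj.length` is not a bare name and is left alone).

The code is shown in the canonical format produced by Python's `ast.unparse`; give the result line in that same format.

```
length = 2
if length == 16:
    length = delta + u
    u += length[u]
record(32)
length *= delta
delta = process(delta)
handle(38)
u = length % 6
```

u += y[u]

Transformed code:
y = 2
if y == 16:
    y = delta + u
    u += y[u]
record(32)
y *= delta
delta = process(delta)
handle(38)
u = y % 6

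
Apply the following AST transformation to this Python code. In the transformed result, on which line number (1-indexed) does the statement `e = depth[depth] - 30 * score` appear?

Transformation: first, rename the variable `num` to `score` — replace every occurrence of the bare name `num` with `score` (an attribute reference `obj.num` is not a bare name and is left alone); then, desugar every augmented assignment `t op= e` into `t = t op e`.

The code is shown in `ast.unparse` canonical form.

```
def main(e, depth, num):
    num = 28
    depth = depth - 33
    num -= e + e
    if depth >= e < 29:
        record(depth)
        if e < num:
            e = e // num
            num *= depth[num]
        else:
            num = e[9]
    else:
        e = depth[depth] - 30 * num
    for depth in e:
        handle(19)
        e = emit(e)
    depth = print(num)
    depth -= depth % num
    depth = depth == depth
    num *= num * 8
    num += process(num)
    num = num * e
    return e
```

Transformed code:
def main(e, depth, score):
    score = 28
    depth = depth - 33
    score = score - (e + e)
    if depth >= e < 29:
        record(depth)
        if e < score:
            e = e // score
            score = score * depth[score]
        else:
            score = e[9]
    else:
        e = depth[depth] - 30 * score
    for depth in e:
        handle(19)
        e = emit(e)
    depth = print(score)
    depth = depth - depth % score
    depth = depth == depth
    score = score * (score * 8)
    score = score + process(score)
    score = score * e
    return e

13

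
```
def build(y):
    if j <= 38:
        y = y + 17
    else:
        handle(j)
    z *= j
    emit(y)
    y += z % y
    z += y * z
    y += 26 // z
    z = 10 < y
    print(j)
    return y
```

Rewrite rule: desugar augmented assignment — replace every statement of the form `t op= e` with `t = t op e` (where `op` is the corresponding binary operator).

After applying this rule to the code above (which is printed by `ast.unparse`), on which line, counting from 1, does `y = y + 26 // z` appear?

10

Transformed code:
def build(y):
    if j <= 38:
        y = y + 17
    else:
        handle(j)
    z = z * j
    emit(y)
    y = y + z % y
    z = z + y * z
    y = y + 26 // z
    z = 10 < y
    print(j)
    return y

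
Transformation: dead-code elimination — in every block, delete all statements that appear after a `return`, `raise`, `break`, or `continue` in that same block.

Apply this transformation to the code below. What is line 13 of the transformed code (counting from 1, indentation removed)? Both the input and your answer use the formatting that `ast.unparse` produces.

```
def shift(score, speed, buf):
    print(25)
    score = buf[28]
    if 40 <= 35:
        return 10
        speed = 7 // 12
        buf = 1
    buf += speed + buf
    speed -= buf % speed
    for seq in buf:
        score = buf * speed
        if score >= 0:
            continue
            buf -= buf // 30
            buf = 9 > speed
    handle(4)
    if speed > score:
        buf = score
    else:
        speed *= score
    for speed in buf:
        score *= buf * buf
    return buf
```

if speed > score:

Transformed code:
def shift(score, speed, buf):
    print(25)
    score = buf[28]
    if 40 <= 35:
        return 10
    buf += speed + buf
    speed -= buf % speed
    for seq in buf:
        score = buf * speed
        if score >= 0:
            continue
    handle(4)
    if speed > score:
        buf = score
    else:
        speed *= score
    for speed in buf:
        score *= buf * buf
    return buf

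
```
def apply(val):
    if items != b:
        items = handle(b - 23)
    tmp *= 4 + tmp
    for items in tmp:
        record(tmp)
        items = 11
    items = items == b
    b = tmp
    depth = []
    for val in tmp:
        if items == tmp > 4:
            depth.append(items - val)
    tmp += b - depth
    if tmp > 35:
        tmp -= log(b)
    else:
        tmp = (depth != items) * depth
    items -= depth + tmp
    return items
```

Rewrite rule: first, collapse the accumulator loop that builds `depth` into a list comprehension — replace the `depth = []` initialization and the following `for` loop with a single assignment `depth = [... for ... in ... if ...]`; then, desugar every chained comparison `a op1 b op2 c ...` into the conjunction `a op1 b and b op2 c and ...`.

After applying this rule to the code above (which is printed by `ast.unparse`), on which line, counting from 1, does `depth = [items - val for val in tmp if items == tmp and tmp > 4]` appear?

Transformed code:
def apply(val):
    if items != b:
        items = handle(b - 23)
    tmp *= 4 + tmp
    for items in tmp:
        record(tmp)
        items = 11
    items = items == b
    b = tmp
    depth = [items - val for val in tmp if items == tmp and tmp > 4]
    tmp += b - depth
    if tmp > 35:
        tmp -= log(b)
    else:
        tmp = (depth != items) * depth
    items -= depth + tmp
    return items

10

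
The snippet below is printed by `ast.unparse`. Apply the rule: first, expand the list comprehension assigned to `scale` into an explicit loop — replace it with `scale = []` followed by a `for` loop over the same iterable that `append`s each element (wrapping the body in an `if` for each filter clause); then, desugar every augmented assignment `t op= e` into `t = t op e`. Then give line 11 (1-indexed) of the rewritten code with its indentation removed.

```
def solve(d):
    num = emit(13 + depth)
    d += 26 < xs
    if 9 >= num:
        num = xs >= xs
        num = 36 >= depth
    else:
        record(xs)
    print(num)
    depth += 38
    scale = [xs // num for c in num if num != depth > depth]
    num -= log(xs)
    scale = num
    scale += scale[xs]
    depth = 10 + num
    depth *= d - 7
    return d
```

scale = []

Transformed code:
def solve(d):
    num = emit(13 + depth)
    d = d + (26 < xs)
    if 9 >= num:
        num = xs >= xs
        num = 36 >= depth
    else:
        record(xs)
    print(num)
    depth = depth + 38
    scale = []
    for c in num:
        if num != depth > depth:
            scale.append(xs // num)
    num = num - log(xs)
    scale = num
    scale = scale + scale[xs]
    depth = 10 + num
    depth = depth * (d - 7)
    return d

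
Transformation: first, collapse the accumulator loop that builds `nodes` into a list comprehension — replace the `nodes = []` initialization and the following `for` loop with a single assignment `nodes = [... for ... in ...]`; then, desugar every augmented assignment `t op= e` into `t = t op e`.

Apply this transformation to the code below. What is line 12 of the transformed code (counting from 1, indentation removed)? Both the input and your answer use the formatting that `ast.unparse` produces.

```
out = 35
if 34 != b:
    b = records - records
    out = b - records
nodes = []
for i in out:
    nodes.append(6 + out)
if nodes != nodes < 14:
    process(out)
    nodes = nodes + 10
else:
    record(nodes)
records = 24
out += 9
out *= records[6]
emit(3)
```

out = out + 9

Transformed code:
out = 35
if 34 != b:
    b = records - records
    out = b - records
nodes = [6 + out for i in out]
if nodes != nodes < 14:
    process(out)
    nodes = nodes + 10
else:
    record(nodes)
records = 24
out = out + 9
out = out * records[6]
emit(3)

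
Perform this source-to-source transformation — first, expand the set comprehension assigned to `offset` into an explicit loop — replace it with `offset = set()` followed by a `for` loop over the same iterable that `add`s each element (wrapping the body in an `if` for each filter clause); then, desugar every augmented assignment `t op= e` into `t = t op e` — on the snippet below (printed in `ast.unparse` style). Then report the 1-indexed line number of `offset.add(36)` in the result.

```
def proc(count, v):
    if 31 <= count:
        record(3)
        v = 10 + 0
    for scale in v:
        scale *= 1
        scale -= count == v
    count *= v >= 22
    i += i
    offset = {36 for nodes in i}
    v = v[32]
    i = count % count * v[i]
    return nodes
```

12

Transformed code:
def proc(count, v):
    if 31 <= count:
        record(3)
        v = 10 + 0
    for scale in v:
        scale = scale * 1
        scale = scale - (count == v)
    count = count * (v >= 22)
    i = i + i
    offset = set()
    for nodes in i:
        offset.add(36)
    v = v[32]
    i = count % count * v[i]
    return nodes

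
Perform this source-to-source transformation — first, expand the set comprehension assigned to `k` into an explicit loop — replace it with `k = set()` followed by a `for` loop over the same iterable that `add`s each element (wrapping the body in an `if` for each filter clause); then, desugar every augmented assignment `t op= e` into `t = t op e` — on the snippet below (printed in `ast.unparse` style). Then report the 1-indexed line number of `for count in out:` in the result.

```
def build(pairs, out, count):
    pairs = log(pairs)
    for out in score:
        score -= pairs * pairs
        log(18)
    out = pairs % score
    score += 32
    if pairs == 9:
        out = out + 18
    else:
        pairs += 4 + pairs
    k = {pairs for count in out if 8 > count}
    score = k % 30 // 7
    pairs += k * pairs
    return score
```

Transformed code:
def build(pairs, out, count):
    pairs = log(pairs)
    for out in score:
        score = score - pairs * pairs
        log(18)
    out = pairs % score
    score = score + 32
    if pairs == 9:
        out = out + 18
    else:
        pairs = pairs + (4 + pairs)
    k = set()
    for count in out:
        if 8 > count:
            k.add(pairs)
    score = k % 30 // 7
    pairs = pairs + k * pairs
    return score

13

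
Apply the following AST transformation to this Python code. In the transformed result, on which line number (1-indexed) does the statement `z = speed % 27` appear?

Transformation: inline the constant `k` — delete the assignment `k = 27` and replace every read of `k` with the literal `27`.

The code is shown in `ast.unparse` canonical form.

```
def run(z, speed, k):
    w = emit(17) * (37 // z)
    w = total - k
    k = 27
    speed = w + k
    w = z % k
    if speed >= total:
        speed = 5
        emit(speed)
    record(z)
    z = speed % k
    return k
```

10

Transformed code:
def run(z, speed, k):
    w = emit(17) * (37 // z)
    w = total - 27
    speed = w + 27
    w = z % 27
    if speed >= total:
        speed = 5
        emit(speed)
    record(z)
    z = speed % 27
    return 27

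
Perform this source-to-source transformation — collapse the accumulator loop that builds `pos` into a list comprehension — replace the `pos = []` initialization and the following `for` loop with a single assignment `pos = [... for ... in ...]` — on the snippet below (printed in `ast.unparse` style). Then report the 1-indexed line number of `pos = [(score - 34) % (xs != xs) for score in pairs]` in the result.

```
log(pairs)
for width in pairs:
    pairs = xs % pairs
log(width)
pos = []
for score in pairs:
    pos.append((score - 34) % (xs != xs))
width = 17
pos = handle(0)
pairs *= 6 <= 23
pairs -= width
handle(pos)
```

Transformed code:
log(pairs)
for width in pairs:
    pairs = xs % pairs
log(width)
pos = [(score - 34) % (xs != xs) for score in pairs]
width = 17
pos = handle(0)
pairs *= 6 <= 23
pairs -= width
handle(pos)

5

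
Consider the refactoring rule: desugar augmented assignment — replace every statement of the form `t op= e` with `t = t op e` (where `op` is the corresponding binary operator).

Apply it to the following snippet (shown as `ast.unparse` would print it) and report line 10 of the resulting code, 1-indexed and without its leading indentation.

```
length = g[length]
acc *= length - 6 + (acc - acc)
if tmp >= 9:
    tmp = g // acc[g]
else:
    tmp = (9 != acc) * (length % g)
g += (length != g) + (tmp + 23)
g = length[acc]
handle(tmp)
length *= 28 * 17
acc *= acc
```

Transformed code:
length = g[length]
acc = acc * (length - 6 + (acc - acc))
if tmp >= 9:
    tmp = g // acc[g]
else:
    tmp = (9 != acc) * (length % g)
g = g + ((length != g) + (tmp + 23))
g = length[acc]
handle(tmp)
length = length * (28 * 17)
acc = acc * acc

length = length * (28 * 17)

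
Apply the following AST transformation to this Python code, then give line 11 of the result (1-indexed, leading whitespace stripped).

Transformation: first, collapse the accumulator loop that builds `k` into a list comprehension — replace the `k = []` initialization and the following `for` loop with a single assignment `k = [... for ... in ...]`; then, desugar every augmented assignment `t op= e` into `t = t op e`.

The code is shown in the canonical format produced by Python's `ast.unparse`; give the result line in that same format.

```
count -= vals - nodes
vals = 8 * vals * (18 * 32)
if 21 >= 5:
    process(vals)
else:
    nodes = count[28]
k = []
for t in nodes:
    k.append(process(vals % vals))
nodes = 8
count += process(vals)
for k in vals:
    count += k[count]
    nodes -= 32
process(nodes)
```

count = count + k[count]

Transformed code:
count = count - (vals - nodes)
vals = 8 * vals * (18 * 32)
if 21 >= 5:
    process(vals)
else:
    nodes = count[28]
k = [process(vals % vals) for t in nodes]
nodes = 8
count = count + process(vals)
for k in vals:
    count = count + k[count]
    nodes = nodes - 32
process(nodes)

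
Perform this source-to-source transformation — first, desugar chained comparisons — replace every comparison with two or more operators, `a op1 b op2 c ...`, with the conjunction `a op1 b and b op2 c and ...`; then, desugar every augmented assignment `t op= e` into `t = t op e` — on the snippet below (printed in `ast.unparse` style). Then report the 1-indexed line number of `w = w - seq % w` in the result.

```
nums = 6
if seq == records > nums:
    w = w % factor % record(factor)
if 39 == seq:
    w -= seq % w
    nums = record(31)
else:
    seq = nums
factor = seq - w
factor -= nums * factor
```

5

Transformed code:
nums = 6
if seq == records and records > nums:
    w = w % factor % record(factor)
if 39 == seq:
    w = w - seq % w
    nums = record(31)
else:
    seq = nums
factor = seq - w
factor = factor - nums * factor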